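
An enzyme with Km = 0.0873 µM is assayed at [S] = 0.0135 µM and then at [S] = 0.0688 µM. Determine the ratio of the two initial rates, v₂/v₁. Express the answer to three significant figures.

The fractional saturations are [S]/(Km+[S]) = 0.0135/0.1008 = 0.1339 and 0.0688/0.1561 = 0.4407.
v₂/v₁ is just their ratio: 0.4407/0.1339 = 3.29.

3.29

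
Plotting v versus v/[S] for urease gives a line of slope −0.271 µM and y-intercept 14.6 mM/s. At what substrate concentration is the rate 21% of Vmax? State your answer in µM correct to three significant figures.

The Eadie–Hofstee slope gives Km = 0.271 µM (slope = −Km).
v/Vmax = [S]/(Km+[S]) = 0.21 ⇒ [S] = Km·0.21/(1−0.21) = 0.271 × 0.2658 = 0.0720 µM.

0.0720 µM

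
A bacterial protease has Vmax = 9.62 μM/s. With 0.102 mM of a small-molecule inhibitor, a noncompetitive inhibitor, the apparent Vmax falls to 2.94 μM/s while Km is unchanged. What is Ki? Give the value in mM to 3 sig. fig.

Noncompetitive: Vmax,app = Vmax/α with α = 1 + [I]/Ki.
α = Vmax/Vmax,app = 9.62/2.94 = 3.272.
Ki = [I]/(α − 1) = 0.102/2.272 = 0.0449 mM.

0.0449 mM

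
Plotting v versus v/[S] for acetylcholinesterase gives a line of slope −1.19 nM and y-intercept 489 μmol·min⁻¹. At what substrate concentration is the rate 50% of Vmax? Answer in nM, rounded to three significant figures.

1.19 nM

The Eadie–Hofstee slope gives Km = 1.19 nM (slope = −Km).
v/Vmax = [S]/(Km+[S]) = 0.5 ⇒ [S] = Km·0.5/(1−0.5) = 1.19 × 1.000 = 1.19 nM.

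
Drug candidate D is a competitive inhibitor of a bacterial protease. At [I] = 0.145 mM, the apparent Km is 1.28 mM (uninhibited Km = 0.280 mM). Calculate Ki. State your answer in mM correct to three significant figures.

0.0406 mM

Competitive: Km,app = α·Km with α = 1 + [I]/Ki.
α = Km,app/Km = 1.28/0.280 = 4.571.
Ki = [I]/(α − 1) = 0.145/3.571 = 0.0406 mM.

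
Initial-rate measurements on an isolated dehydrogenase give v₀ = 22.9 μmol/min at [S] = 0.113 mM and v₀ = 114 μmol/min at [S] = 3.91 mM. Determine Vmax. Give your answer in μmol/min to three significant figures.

129 μmol/min

In reciprocal form, 1/v = (Km/Vmax)·(1/[S]) + 1/Vmax. The two points give (1/[S], 1/v) = (8.850, 0.04367) and (0.2558, 0.008772).
Slope = (0.04367 − 0.008772)/(8.850 − 0.2558) = 0.004061; intercept = 0.04367 − 0.004061×8.850 = 0.007733.
Vmax = 1/intercept = 129 μmol/min; Km = slope × Vmax = 0.004061 × 129 = 0.525 mM.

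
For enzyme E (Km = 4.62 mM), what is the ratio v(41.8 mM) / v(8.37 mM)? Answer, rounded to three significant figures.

Since Vmax cancels, v₂/v₁ = [S]₂(Km+[S]₁) / [S]₁(Km+[S]₂).
= 41.8×(4.62+8.37) / (8.37×(4.62+41.8)) = 543.0/388.5 = 1.40.

1.40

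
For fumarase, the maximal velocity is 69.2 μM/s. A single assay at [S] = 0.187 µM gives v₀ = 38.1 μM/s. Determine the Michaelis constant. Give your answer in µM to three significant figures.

0.153 µM

From v = Vmax[S]/(Km+[S]), Km = [S](Vmax − v)/v.
Km = 0.187 × (69.2 − 38.1) / 38.1 = 5.816/38.1 = 0.153 µM.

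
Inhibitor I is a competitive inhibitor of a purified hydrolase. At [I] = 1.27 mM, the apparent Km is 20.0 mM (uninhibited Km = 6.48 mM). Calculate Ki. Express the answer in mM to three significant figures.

Competitive: Km,app = α·Km with α = 1 + [I]/Ki.
α = Km,app/Km = 20.0/6.48 = 3.086.
Ki = [I]/(α − 1) = 1.27/2.086 = 0.609 mM.

0.609 mM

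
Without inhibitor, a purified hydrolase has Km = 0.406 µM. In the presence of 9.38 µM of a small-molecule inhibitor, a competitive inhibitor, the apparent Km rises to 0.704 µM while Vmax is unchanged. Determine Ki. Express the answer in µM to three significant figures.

Competitive: Km,app = α·Km with α = 1 + [I]/Ki.
α = Km,app/Km = 0.704/0.406 = 1.734.
Since α = 1 + [I]/Ki, [I]/Ki = 1.734 − 1 = 0.7340 and Ki = 9.38/0.7340 = 12.8 µM.

12.8 µM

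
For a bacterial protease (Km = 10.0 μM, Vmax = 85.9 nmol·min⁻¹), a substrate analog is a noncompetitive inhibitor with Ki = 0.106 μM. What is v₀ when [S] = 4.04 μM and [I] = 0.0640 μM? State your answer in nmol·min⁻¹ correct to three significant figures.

With α = 1 + [I]/Ki = 1 + 0.0640/0.106 = 1.604, the noncompetitive rate law is v = (Vmax/α)·[S] / (Km + [S]).
v = (85.9/1.604)×4.04 / (10.0 + 4.04) = 216.4/14.04 = 15.4 nmol·min⁻¹.

15.4 nmol·min⁻¹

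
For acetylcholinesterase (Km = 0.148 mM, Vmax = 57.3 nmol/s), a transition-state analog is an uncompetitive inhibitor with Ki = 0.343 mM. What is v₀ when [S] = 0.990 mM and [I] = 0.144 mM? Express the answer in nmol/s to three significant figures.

With α = 1 + [I]/Ki = 1 + 0.144/0.343 = 1.420, the uncompetitive rate law is v = (Vmax/α)·[S] / (Km/α + [S]).
v = (57.3/1.420)×0.990 / (0.148/1.420 + 0.990) = 39.95/1.094 = 36.5 nmol/s.

36.5 nmol/s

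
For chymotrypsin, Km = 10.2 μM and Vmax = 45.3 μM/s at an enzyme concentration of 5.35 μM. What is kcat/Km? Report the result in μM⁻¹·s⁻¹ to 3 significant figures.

kcat = Vmax/[E]total = 45.3/5.35 = 8.47 s⁻¹.
kcat/Km = 8.47/10.2 = 0.830 μM⁻¹·s⁻¹.

0.830 μM⁻¹·s⁻¹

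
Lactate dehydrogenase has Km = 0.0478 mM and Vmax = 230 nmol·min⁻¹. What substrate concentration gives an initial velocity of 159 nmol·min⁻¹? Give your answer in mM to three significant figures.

0.107 mM

Rearranging v = Vmax[S]/(Km+[S]) gives [S] = Km·v/(Vmax − v).
[S] = 0.0478 × 159 / (230 − 159) = 7.600/71.00 = 0.107 mM.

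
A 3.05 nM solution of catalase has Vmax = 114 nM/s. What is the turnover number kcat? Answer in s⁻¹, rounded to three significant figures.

kcat = Vmax/[E]total = 114 nM/s / 3.05 nM = 37.4 s⁻¹.

37.4 s⁻¹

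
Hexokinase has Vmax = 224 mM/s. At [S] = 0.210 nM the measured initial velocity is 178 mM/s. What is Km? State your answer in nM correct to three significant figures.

From v = Vmax[S]/(Km+[S]), Km = [S](Vmax − v)/v.
Km = 0.210 × (224 − 178) / 178 = 9.660/178 = 0.0543 nM.

0.0543 nM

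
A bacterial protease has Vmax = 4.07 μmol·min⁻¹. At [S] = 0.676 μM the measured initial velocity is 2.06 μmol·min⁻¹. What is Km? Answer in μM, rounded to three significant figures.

0.660 μM

From v = Vmax[S]/(Km+[S]), Km = [S](Vmax − v)/v.
Km = 0.676 × (4.07 − 2.06) / 2.06 = 1.359/2.06 = 0.660 μM.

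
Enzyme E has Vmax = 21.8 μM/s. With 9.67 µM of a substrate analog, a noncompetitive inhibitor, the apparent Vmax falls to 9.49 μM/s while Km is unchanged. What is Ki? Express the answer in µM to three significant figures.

7.45 µM

Noncompetitive: Vmax,app = Vmax/α with α = 1 + [I]/Ki.
α = Vmax/Vmax,app = 21.8/9.49 = 2.297.
Ki = [I]/(α − 1) = 9.67/1.297 = 7.45 µM.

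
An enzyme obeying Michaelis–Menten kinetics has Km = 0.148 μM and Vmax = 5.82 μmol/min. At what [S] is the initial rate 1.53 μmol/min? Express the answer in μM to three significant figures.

0.0528 μM

Rearranging v = Vmax[S]/(Km+[S]) gives [S] = Km·v/(Vmax − v).
[S] = 0.148 × 1.53 / (5.82 − 1.53) = 0.2264/4.290 = 0.0528 μM.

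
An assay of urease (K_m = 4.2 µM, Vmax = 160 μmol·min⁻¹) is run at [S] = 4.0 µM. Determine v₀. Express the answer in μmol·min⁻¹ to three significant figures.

78.0 μmol·min⁻¹

[S]/(Km+[S]) = 4.0/8.200 = 0.4878, the fractional saturation.
v = 0.4878 × Vmax = 0.4878 × 160 = 78.0 μmol·min⁻¹.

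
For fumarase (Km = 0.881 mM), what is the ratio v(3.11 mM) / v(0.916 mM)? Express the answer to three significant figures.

The fractional saturations are [S]/(Km+[S]) = 0.916/1.797 = 0.5097 and 3.11/3.991 = 0.7793.
v₂/v₁ is just their ratio: 0.7793/0.5097 = 1.53.

1.53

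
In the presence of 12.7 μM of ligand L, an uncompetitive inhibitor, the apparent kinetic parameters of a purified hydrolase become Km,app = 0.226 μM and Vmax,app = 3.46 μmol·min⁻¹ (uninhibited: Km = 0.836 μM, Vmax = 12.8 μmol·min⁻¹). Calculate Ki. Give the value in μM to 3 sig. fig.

4.70 μM

Uncompetitive: Vmax,app = Vmax/α (and Km,app = Km/α) with α = 1 + [I]/Ki.
α = Vmax/Vmax,app = 12.8/3.46 = 3.699.
Ki = [I]/(α − 1) = 12.7/2.699 = 4.70 μM.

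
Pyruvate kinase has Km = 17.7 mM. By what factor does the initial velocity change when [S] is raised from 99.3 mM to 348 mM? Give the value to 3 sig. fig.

Since Vmax cancels, v₂/v₁ = [S]₂(Km+[S]₁) / [S]₁(Km+[S]₂).
= 348×(17.7+99.3) / (99.3×(17.7+348)) = 40720/36310 = 1.12.

1.12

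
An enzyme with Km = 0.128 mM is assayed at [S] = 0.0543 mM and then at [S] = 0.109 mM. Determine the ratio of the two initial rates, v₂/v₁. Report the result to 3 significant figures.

The fractional saturations are [S]/(Km+[S]) = 0.0543/0.1823 = 0.2979 and 0.109/0.2370 = 0.4599.
v₂/v₁ is just their ratio: 0.4599/0.2979 = 1.54.

1.54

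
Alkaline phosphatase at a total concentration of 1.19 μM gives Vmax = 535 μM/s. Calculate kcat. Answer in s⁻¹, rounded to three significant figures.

kcat = Vmax/[E]total = 535 μM/s / 1.19 μM = 450 s⁻¹.

450 s⁻¹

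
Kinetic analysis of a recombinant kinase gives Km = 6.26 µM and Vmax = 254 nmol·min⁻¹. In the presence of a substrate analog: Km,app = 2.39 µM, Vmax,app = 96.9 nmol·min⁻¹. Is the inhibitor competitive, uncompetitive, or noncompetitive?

Both Km and Vmax decrease by the same factor (~2.62-fold) — characteristic of uncompetitive inhibition.

uncompetitive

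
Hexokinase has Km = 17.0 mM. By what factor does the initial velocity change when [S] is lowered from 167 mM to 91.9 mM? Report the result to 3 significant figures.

The fractional saturations are [S]/(Km+[S]) = 167/184.0 = 0.9076 and 91.9/108.9 = 0.8439.
v₂/v₁ is just their ratio: 0.8439/0.9076 = 0.930.

0.930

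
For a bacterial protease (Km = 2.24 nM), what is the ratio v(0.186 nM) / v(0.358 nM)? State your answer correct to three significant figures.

The fractional saturations are [S]/(Km+[S]) = 0.358/2.598 = 0.1378 and 0.186/2.426 = 0.07667.
v₂/v₁ is just their ratio: 0.07667/0.1378 = 0.556.

0.556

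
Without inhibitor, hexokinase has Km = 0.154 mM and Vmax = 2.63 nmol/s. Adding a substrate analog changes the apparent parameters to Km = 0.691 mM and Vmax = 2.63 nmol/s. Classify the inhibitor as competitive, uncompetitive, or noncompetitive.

competitive

Km increases (0.154 → 0.691 mM) while Vmax is unchanged — the hallmark of competitive inhibition.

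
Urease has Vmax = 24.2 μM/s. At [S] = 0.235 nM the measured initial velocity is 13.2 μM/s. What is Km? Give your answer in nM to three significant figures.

0.196 nM

From v = Vmax[S]/(Km+[S]), Km = [S](Vmax − v)/v.
Km = 0.235 × (24.2 − 13.2) / 13.2 = 2.585/13.2 = 0.196 nM.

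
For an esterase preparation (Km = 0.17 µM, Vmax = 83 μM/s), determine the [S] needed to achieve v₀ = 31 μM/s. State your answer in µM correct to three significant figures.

0.101 µM

The required fractional saturation is v/Vmax = 31/83 = 0.3735.
Then [S]/(Km+[S]) = 0.3735 ⇒ [S] = 0.17 × 0.3735/(1 − 0.3735) = 0.101 µM.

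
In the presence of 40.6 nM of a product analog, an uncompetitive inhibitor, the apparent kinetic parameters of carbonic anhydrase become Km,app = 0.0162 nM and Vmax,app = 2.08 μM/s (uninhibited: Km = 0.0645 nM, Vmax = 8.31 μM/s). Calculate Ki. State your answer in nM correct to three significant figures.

13.6 nM

Uncompetitive: Vmax,app = Vmax/α (and Km,app = Km/α) with α = 1 + [I]/Ki.
α = Vmax/Vmax,app = 8.31/2.08 = 3.995.
Ki = [I]/(α − 1) = 40.6/2.995 = 13.6 nM.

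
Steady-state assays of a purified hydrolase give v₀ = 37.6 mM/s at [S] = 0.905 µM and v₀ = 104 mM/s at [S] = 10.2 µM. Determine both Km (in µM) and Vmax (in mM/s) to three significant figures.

Km = 2.12 µM; Vmax = 126 mM/s

In reciprocal form, 1/v = (Km/Vmax)·(1/[S]) + 1/Vmax. The two points give (1/[S], 1/v) = (1.105, 0.02660) and (0.09804, 0.009615).
Slope = (0.02660 − 0.009615)/(1.105 − 0.09804) = 0.01686; intercept = 0.02660 − 0.01686×1.105 = 0.007962.
Vmax = 1/intercept = 126 mM/s; Km = slope × Vmax = 0.01686 × 126 = 2.12 µM.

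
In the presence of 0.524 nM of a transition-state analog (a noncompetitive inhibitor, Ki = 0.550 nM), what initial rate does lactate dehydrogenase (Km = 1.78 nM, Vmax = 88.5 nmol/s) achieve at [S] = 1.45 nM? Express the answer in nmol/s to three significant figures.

With α = 1 + [I]/Ki = 1 + 0.524/0.550 = 1.953, the noncompetitive rate law is v = (Vmax/α)·[S] / (Km + [S]).
v = (88.5/1.953)×1.45 / (1.78 + 1.45) = 65.72/3.230 = 20.3 nmol/s.

20.3 nmol/s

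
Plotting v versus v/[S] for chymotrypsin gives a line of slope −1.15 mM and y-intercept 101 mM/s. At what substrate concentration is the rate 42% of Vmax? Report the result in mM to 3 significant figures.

The Eadie–Hofstee slope gives Km = 1.15 mM (slope = −Km).
v/Vmax = [S]/(Km+[S]) = 0.42 ⇒ [S] = Km·0.42/(1−0.42) = 1.15 × 0.7241 = 0.833 mM.

0.833 mM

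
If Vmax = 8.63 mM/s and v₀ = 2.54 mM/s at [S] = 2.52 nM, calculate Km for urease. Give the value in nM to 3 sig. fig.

6.04 nM

From v = Vmax[S]/(Km+[S]), Km = [S](Vmax − v)/v.
Km = 2.52 × (8.63 − 2.54) / 2.54 = 15.35/2.54 = 6.04 nM.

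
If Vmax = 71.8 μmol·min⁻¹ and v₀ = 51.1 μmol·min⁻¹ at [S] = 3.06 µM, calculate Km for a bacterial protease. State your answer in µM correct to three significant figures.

1.24 µM

v/Vmax = 51.1/71.8 = 0.7117 = [S]/(Km+[S]).
So Km + [S] = [S]/0.7117 = 4.300 µM, giving Km = 4.300 − 3.06 = 1.24 µM.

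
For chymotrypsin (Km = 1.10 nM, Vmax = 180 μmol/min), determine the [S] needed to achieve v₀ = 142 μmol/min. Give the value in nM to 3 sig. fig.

4.11 nM

The required fractional saturation is v/Vmax = 142/180 = 0.7889.
Then [S]/(Km+[S]) = 0.7889 ⇒ [S] = 1.10 × 0.7889/(1 − 0.7889) = 4.11 nM.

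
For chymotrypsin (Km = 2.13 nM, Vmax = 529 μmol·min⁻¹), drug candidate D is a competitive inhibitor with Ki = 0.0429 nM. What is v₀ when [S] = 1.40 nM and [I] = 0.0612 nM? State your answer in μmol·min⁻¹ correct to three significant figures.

With α = 1 + [I]/Ki = 1 + 0.0612/0.0429 = 2.427, the competitive rate law is v = Vmax[S] / (αKm + [S]).
v = 529×1.40 / (2.427×2.13 + 1.40) = 740.6/6.569 = 113 μmol·min⁻¹.

113 μmol·min⁻¹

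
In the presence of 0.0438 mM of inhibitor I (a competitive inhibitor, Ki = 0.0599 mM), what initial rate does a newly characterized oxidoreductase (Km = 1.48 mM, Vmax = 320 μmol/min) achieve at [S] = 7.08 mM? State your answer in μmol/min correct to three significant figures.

235 μmol/min

With α = 1 + [I]/Ki = 1 + 0.0438/0.0599 = 1.731, the competitive rate law is v = Vmax[S] / (αKm + [S]).
v = 320×7.08 / (1.731×1.48 + 7.08) = 2266/9.642 = 235 μmol/min.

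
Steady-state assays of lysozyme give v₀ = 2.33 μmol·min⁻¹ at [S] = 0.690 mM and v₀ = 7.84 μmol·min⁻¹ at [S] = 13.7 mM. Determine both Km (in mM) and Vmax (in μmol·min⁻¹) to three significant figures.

Km = 1.96 mM; Vmax = 8.96 μmol·min⁻¹

In reciprocal form, 1/v = (Km/Vmax)·(1/[S]) + 1/Vmax. The two points give (1/[S], 1/v) = (1.449, 0.4292) and (0.07299, 0.1276).
Slope = (0.4292 − 0.1276)/(1.449 − 0.07299) = 0.2192; intercept = 0.4292 − 0.2192×1.449 = 0.1116.
Vmax = 1/intercept = 8.96 μmol·min⁻¹; Km = slope × Vmax = 0.2192 × 8.96 = 1.96 mM.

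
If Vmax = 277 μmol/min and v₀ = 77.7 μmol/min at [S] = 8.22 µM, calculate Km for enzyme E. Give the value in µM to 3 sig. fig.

21.1 µM

From v = Vmax[S]/(Km+[S]), Km = [S](Vmax − v)/v.
Km = 8.22 × (277 − 77.7) / 77.7 = 1638/77.7 = 21.1 µM.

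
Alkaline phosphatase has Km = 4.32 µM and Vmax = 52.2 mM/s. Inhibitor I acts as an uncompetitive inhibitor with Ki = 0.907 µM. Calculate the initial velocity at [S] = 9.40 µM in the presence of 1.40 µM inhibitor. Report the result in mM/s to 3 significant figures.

17.4 mM/s

α = 1 + [I]/Ki = 1 + 1.40/0.907 = 2.544.
For an uncompetitive inhibitor, both parameters are divided by α, giving Vmax/α and Km/α: Km,app = 1.70 µM, Vmax,app = 20.5 mM/s.
v = Vmax,app·[S]/(Km,app + [S]) = 20.5 × 9.40/(1.70 + 9.40) = 17.4 mM/s.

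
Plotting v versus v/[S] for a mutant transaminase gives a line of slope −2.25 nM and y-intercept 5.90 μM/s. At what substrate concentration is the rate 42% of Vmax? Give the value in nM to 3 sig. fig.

1.63 nM

The Eadie–Hofstee slope gives Km = 2.25 nM (slope = −Km).
v/Vmax = [S]/(Km+[S]) = 0.42 ⇒ [S] = Km·0.42/(1−0.42) = 2.25 × 0.7241 = 1.63 nM.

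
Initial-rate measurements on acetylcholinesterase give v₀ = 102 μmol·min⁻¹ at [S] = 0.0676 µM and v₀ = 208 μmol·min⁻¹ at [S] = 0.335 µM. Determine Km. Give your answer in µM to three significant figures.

In reciprocal form, 1/v = (Km/Vmax)·(1/[S]) + 1/Vmax. The two points give (1/[S], 1/v) = (14.79, 0.009804) and (2.985, 0.004808).
Slope = (0.009804 − 0.004808)/(14.79 − 2.985) = 0.0004231; intercept = 0.009804 − 0.0004231×14.79 = 0.003545.
Vmax = 1/intercept = 282 μmol·min⁻¹; Km = slope × Vmax = 0.0004231 × 282 = 0.119 µM.

0.119 µM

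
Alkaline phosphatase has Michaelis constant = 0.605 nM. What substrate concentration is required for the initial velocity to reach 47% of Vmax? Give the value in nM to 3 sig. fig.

v/Vmax = [S]/(Km+[S]) = 0.47, so [S] = Km·0.47/(1 − 0.47) = 0.605 × 0.8868.
[S] = 0.537 nM.

0.537 nM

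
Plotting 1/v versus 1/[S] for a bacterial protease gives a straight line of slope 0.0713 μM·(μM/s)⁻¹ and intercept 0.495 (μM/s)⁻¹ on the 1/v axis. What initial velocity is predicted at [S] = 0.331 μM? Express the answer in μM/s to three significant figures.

The y-intercept is 1/Vmax, so Vmax = 1/0.495 = 2.02 μM/s.
The slope is Km/Vmax, so Km = 0.0713 × 2.02 = 0.144 μM.
Then v = 2.02 × 0.331/(0.144 + 0.331) = 1.41 μM/s.

1.41 μM/s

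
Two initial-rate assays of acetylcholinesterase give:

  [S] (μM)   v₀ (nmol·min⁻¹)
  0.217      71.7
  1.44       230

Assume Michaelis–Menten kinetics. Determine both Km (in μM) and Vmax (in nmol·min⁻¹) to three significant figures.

Km = 0.927 μM; Vmax = 378 nmol·min⁻¹

From v = Vmax[S]/(Km+[S]), each point gives Vmax = v(Km+[S])/[S].
Equating: 71.7(Km+0.217)/0.217 = 230(Km+1.44)/1.44.
330.4·Km + 71.7 = 159.7·Km + 230, so (330.4 − 159.7)·Km = 230 − 71.7.
Km = 158.3/170.7 = 0.927 μM; then Vmax = 71.7(0.927+0.217)/0.217 = 378 nmol·min⁻¹.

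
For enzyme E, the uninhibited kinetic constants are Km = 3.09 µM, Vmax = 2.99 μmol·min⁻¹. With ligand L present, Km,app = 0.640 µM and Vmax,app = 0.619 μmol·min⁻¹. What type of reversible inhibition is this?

uncompetitive

Both Km and Vmax decrease by the same factor (~4.83-fold) — characteristic of uncompetitive inhibition.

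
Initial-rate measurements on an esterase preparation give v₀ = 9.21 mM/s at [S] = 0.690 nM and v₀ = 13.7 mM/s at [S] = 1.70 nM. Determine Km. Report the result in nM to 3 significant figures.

0.849 nM

In reciprocal form, 1/v = (Km/Vmax)·(1/[S]) + 1/Vmax. The two points give (1/[S], 1/v) = (1.449, 0.1086) and (0.5882, 0.07299).
Slope = (0.1086 − 0.07299)/(1.449 − 0.5882) = 0.04133; intercept = 0.1086 − 0.04133×1.449 = 0.04868.
Vmax = 1/intercept = 20.5 mM/s; Km = slope × Vmax = 0.04133 × 20.5 = 0.849 nM.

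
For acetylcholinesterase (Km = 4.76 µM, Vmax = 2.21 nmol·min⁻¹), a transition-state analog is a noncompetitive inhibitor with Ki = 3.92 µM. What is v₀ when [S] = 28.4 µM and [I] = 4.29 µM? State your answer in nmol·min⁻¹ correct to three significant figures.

With α = 1 + [I]/Ki = 1 + 4.29/3.92 = 2.094, the noncompetitive rate law is v = (Vmax/α)·[S] / (Km + [S]).
v = (2.21/2.094)×28.4 / (4.76 + 28.4) = 29.97/33.16 = 0.904 nmol·min⁻¹.

0.904 nmol·min⁻¹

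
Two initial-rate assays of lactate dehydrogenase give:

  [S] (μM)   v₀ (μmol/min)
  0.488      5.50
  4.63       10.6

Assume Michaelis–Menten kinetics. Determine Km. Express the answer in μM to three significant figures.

In reciprocal form, 1/v = (Km/Vmax)·(1/[S]) + 1/Vmax. The two points give (1/[S], 1/v) = (2.049, 0.1818) and (0.2160, 0.09434).
Slope = (0.1818 − 0.09434)/(2.049 − 0.2160) = 0.04772; intercept = 0.1818 − 0.04772×2.049 = 0.08403.
Vmax = 1/intercept = 11.9 μmol/min; Km = slope × Vmax = 0.04772 × 11.9 = 0.568 μM.

0.568 μM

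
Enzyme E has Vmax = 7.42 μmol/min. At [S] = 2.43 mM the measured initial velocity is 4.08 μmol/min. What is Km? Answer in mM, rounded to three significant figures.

From v = Vmax[S]/(Km+[S]), Km = [S](Vmax − v)/v.
Km = 2.43 × (7.42 − 4.08) / 4.08 = 8.116/4.08 = 1.99 mM.

1.99 mM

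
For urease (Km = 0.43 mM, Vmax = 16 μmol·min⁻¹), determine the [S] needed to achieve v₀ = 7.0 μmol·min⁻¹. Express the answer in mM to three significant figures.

0.334 mM

Rearranging v = Vmax[S]/(Km+[S]) gives [S] = Km·v/(Vmax − v).
[S] = 0.43 × 7.0 / (16 − 7.0) = 3.010/9.000 = 0.334 mM.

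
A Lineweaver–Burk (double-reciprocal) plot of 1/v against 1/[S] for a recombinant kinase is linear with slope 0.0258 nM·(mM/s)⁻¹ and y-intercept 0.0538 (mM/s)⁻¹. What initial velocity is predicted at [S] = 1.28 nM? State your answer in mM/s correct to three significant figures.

The y-intercept is 1/Vmax, so Vmax = 1/0.0538 = 18.6 mM/s.
The slope is Km/Vmax, so Km = 0.0258 × 18.6 = 0.480 nM.
Then v = 18.6 × 1.28/(0.480 + 1.28) = 13.5 mM/s.

13.5 mM/s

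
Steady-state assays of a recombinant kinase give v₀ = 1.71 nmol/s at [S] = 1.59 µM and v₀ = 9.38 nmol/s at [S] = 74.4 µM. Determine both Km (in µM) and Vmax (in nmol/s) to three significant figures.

From v = Vmax[S]/(Km+[S]), each point gives Vmax = v(Km+[S])/[S].
Equating: 1.71(Km+1.59)/1.59 = 9.38(Km+74.4)/74.4.
1.075·Km + 1.71 = 0.1261·Km + 9.38, so (1.075 − 0.1261)·Km = 9.38 − 1.71.
Km = 7.670/0.9494 = 8.08 µM; then Vmax = 1.71(8.08+1.59)/1.59 = 10.4 nmol/s.

Km = 8.08 µM; Vmax = 10.4 nmol/s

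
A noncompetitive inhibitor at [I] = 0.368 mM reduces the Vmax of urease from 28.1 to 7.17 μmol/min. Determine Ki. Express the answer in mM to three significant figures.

Noncompetitive: Vmax,app = Vmax/α with α = 1 + [I]/Ki.
α = Vmax/Vmax,app = 28.1/7.17 = 3.919.
Since α = 1 + [I]/Ki, [I]/Ki = 3.919 − 1 = 2.919 and Ki = 0.368/2.919 = 0.126 mM.

0.126 mM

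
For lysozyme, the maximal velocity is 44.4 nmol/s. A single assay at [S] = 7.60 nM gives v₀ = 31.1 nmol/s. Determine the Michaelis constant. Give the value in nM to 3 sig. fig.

3.25 nM

From v = Vmax[S]/(Km+[S]), Km = [S](Vmax − v)/v.
Km = 7.60 × (44.4 − 31.1) / 31.1 = 101.1/31.1 = 3.25 nM.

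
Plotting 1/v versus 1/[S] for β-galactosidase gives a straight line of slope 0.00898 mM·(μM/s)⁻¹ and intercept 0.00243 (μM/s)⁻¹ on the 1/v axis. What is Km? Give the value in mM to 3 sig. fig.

y-intercept = 1/Vmax ⇒ Vmax = 412 μM/s; slope = Km/Vmax ⇒ Km = slope × Vmax.
Km = 0.00898 × 412 = 3.70 mM.

3.70 mM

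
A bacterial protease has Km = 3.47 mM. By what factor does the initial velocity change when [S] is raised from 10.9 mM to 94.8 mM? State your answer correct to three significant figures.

1.27

Since Vmax cancels, v₂/v₁ = [S]₂(Km+[S]₁) / [S]₁(Km+[S]₂).
= 94.8×(3.47+10.9) / (10.9×(3.47+94.8)) = 1362/1071 = 1.27.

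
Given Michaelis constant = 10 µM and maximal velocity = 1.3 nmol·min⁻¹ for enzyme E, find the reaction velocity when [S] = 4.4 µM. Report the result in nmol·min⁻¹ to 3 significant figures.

[S]/(Km+[S]) = 4.4/14.40 = 0.3056, the fractional saturation.
v = 0.3056 × Vmax = 0.3056 × 1.3 = 0.397 nmol·min⁻¹.

0.397 nmol·min⁻¹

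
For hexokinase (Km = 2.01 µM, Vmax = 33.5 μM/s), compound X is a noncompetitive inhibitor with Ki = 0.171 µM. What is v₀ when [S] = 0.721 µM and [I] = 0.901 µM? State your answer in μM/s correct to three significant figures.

1.41 μM/s

With α = 1 + [I]/Ki = 1 + 0.901/0.171 = 6.269, the noncompetitive rate law is v = (Vmax/α)·[S] / (Km + [S]).
v = (33.5/6.269)×0.721 / (2.01 + 0.721) = 3.853/2.731 = 1.41 μM/s.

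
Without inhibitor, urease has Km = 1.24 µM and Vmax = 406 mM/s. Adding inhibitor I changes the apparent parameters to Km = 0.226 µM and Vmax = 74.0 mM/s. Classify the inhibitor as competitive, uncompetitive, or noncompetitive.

uncompetitive

Both Km and Vmax decrease by the same factor (~5.49-fold) — characteristic of uncompetitive inhibition.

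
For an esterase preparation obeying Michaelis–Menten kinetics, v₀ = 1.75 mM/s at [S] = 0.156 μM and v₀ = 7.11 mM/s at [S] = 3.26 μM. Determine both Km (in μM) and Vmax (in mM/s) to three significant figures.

In reciprocal form, 1/v = (Km/Vmax)·(1/[S]) + 1/Vmax. The two points give (1/[S], 1/v) = (6.410, 0.5714) and (0.3067, 0.1406).
Slope = (0.5714 − 0.1406)/(6.410 − 0.3067) = 0.07058; intercept = 0.5714 − 0.07058×6.410 = 0.1190.
Vmax = 1/intercept = 8.40 mM/s; Km = slope × Vmax = 0.07058 × 8.40 = 0.593 μM.

Km = 0.593 μM; Vmax = 8.40 mM/s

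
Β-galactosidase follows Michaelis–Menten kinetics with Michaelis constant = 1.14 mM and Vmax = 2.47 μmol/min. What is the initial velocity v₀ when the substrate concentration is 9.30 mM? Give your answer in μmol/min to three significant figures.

2.20 μmol/min

[S]/(Km+[S]) = 9.30/10.44 = 0.8908, the fractional saturation.
v = 0.8908 × Vmax = 0.8908 × 2.47 = 2.20 μmol/min.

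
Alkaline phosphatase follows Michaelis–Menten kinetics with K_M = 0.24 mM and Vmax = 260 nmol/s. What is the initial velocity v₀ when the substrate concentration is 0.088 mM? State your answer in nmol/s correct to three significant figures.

69.8 nmol/s

[S]/(Km+[S]) = 0.088/0.3280 = 0.2683, the fractional saturation.
v = 0.2683 × Vmax = 0.2683 × 260 = 69.8 nmol/s.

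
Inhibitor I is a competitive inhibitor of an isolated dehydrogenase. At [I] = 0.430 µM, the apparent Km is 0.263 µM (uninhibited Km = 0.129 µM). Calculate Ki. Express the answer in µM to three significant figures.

0.414 µM

Competitive: Km,app = α·Km with α = 1 + [I]/Ki.
α = Km,app/Km = 0.263/0.129 = 2.039.
Ki = [I]/(α − 1) = 0.430/1.039 = 0.414 µM.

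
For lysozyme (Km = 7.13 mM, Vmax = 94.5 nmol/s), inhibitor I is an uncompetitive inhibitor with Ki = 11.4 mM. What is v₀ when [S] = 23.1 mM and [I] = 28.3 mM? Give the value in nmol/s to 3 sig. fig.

With α = 1 + [I]/Ki = 1 + 28.3/11.4 = 3.482, the uncompetitive rate law is v = (Vmax/α)·[S] / (Km/α + [S]).
v = (94.5/3.482)×23.1 / (7.13/3.482 + 23.1) = 626.8/25.15 = 24.9 nmol/s.

24.9 nmol/s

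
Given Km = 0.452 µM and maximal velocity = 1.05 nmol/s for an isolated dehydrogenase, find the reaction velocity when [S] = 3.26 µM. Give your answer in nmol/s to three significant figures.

0.922 nmol/s

[S]/(Km+[S]) = 3.26/3.712 = 0.8782, the fractional saturation.
v = 0.8782 × Vmax = 0.8782 × 1.05 = 0.922 nmol/s.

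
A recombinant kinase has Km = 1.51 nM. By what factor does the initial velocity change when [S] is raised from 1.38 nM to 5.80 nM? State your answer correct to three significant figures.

1.66

Since Vmax cancels, v₂/v₁ = [S]₂(Km+[S]₁) / [S]₁(Km+[S]₂).
= 5.80×(1.51+1.38) / (1.38×(1.51+5.80)) = 16.76/10.09 = 1.66.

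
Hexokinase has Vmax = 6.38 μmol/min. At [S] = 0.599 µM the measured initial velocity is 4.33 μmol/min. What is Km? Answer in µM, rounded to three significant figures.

0.284 µM

From v = Vmax[S]/(Km+[S]), Km = [S](Vmax − v)/v.
Km = 0.599 × (6.38 − 4.33) / 4.33 = 1.228/4.33 = 0.284 µM.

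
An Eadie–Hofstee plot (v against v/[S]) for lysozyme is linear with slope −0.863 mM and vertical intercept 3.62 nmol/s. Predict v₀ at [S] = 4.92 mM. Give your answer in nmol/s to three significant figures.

3.08 nmol/s

In the Eadie–Hofstee form v = Vmax − Km·(v/[S]), the slope is −Km and the intercept is Vmax, so Km = 0.863 mM and Vmax = 3.62 nmol/s.
v = 3.62 × 4.92/(0.863 + 4.92) = 3.08 nmol/s.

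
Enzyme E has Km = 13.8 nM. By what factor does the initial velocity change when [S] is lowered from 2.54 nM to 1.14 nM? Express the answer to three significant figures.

The fractional saturations are [S]/(Km+[S]) = 2.54/16.34 = 0.1554 and 1.14/14.94 = 0.07631.
v₂/v₁ is just their ratio: 0.07631/0.1554 = 0.491.

0.491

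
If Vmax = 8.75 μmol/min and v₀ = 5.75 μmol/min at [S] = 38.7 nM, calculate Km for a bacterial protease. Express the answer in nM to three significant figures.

20.2 nM

From v = Vmax[S]/(Km+[S]), Km = [S](Vmax − v)/v.
Km = 38.7 × (8.75 − 5.75) / 5.75 = 116.1/5.75 = 20.2 nM.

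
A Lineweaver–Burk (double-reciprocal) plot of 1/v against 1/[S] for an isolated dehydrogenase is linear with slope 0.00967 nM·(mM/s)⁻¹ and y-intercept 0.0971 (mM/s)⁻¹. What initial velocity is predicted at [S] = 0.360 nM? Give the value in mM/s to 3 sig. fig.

8.07 mM/s

The y-intercept is 1/Vmax, so Vmax = 1/0.0971 = 10.3 mM/s.
The slope is Km/Vmax, so Km = 0.00967 × 10.3 = 0.0996 nM.
Then v = 10.3 × 0.360/(0.0996 + 0.360) = 8.07 mM/s.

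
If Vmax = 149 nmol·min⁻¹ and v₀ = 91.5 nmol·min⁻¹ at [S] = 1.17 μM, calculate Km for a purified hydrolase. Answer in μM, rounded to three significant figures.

0.735 μM

From v = Vmax[S]/(Km+[S]), Km = [S](Vmax − v)/v.
Km = 1.17 × (149 − 91.5) / 91.5 = 67.27/91.5 = 0.735 μM.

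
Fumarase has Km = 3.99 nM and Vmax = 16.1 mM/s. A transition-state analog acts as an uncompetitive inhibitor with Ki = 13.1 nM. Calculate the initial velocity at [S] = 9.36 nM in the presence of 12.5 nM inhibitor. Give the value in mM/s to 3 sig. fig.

6.76 mM/s

α = 1 + [I]/Ki = 1 + 12.5/13.1 = 1.954.
For an uncompetitive inhibitor, both parameters are divided by α, giving Vmax/α and Km/α: Km,app = 2.04 nM, Vmax,app = 8.24 mM/s.
v = Vmax,app·[S]/(Km,app + [S]) = 8.24 × 9.36/(2.04 + 9.36) = 6.76 mM/s.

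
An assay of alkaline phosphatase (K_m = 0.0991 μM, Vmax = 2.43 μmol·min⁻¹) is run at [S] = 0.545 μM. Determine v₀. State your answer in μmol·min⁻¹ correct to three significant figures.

2.06 μmol·min⁻¹

v = Vmax·[S]/(Km + [S]) = 2.43 × 0.545 / (0.0991 + 0.545)
  = 1.324 / 0.6441 = 2.06 μmol·min⁻¹.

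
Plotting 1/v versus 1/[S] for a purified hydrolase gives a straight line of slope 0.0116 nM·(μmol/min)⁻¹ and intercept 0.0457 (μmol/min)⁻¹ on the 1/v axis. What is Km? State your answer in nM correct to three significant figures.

0.254 nM

y-intercept = 1/Vmax ⇒ Vmax = 21.9 μmol/min; slope = Km/Vmax ⇒ Km = slope × Vmax.
Km = 0.0116 × 21.9 = 0.254 nM.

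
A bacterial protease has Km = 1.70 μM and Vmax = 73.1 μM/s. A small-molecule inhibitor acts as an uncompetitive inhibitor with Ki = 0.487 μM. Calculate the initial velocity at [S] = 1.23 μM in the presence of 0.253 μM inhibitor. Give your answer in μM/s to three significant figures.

With α = 1 + [I]/Ki = 1 + 0.253/0.487 = 1.520, the uncompetitive rate law is v = (Vmax/α)·[S] / (Km/α + [S]).
v = (73.1/1.520)×1.23 / (1.70/1.520 + 1.23) = 59.17/2.349 = 25.2 μM/s.

25.2 μM/s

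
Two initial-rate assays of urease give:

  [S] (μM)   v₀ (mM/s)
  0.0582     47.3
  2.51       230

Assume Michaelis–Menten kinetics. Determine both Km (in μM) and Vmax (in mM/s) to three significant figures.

Km = 0.253 μM; Vmax = 253 mM/s

From v = Vmax[S]/(Km+[S]), each point gives Vmax = v(Km+[S])/[S].
Equating: 47.3(Km+0.0582)/0.0582 = 230(Km+2.51)/2.51.
812.7·Km + 47.3 = 91.63·Km + 230, so (812.7 − 91.63)·Km = 230 − 47.3.
Km = 182.7/721.1 = 0.253 μM; then Vmax = 47.3(0.253+0.0582)/0.0582 = 253 mM/s.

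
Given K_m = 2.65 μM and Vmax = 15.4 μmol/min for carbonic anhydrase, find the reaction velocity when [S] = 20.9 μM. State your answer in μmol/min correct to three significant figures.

[S]/(Km+[S]) = 20.9/23.55 = 0.8875, the fractional saturation.
v = 0.8875 × Vmax = 0.8875 × 15.4 = 13.7 μmol/min.

13.7 μmol/min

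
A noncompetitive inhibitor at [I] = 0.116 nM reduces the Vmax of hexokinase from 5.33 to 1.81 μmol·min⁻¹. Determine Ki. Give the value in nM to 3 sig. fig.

0.0596 nM

Noncompetitive: Vmax,app = Vmax/α with α = 1 + [I]/Ki.
α = Vmax/Vmax,app = 5.33/1.81 = 2.945.
Since α = 1 + [I]/Ki, [I]/Ki = 2.945 − 1 = 1.945 and Ki = 0.116/1.945 = 0.0596 nM.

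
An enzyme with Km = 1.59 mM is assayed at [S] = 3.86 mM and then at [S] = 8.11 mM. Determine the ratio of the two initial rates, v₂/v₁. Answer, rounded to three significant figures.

1.18

Since Vmax cancels, v₂/v₁ = [S]₂(Km+[S]₁) / [S]₁(Km+[S]₂).
= 8.11×(1.59+3.86) / (3.86×(1.59+8.11)) = 44.20/37.44 = 1.18.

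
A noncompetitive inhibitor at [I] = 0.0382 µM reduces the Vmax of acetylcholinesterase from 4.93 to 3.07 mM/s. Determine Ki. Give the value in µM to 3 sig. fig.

0.0631 µM

Noncompetitive: Vmax,app = Vmax/α with α = 1 + [I]/Ki.
α = Vmax/Vmax,app = 4.93/3.07 = 1.606.
Ki = [I]/(α − 1) = 0.0382/0.6059 = 0.0631 µM.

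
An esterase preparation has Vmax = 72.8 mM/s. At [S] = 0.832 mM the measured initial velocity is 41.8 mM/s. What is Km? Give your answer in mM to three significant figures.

0.617 mM

v/Vmax = 41.8/72.8 = 0.5742 = [S]/(Km+[S]).
So Km + [S] = [S]/0.5742 = 1.449 mM, giving Km = 1.449 − 0.832 = 0.617 mM.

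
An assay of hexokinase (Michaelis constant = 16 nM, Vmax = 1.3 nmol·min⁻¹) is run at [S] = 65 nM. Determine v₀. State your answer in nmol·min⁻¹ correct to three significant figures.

[S]/(Km+[S]) = 65/81.00 = 0.8025, the fractional saturation.
v = 0.8025 × Vmax = 0.8025 × 1.3 = 1.04 nmol·min⁻¹.

1.04 nmol·min⁻¹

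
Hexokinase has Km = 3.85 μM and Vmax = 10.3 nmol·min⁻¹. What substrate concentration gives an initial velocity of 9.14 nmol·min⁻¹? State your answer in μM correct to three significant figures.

Rearranging v = Vmax[S]/(Km+[S]) gives [S] = Km·v/(Vmax − v).
[S] = 3.85 × 9.14 / (10.3 − 9.14) = 35.19/1.160 = 30.3 μM.

30.3 μM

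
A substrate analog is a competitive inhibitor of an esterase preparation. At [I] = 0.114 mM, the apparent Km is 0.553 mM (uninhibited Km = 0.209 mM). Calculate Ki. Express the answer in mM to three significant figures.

Competitive: Km,app = α·Km with α = 1 + [I]/Ki.
α = Km,app/Km = 0.553/0.209 = 2.646.
Since α = 1 + [I]/Ki, [I]/Ki = 2.646 − 1 = 1.646 and Ki = 0.114/1.646 = 0.0693 mM.

0.0693 mM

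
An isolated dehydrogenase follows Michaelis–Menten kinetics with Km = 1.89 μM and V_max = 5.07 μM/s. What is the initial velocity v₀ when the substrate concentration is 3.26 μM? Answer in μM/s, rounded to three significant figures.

[S]/(Km+[S]) = 3.26/5.150 = 0.6330, the fractional saturation.
v = 0.6330 × Vmax = 0.6330 × 5.07 = 3.21 μM/s.

3.21 μM/s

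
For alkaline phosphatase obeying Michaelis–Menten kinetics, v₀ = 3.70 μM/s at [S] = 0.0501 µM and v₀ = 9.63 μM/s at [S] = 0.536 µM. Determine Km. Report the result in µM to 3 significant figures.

In reciprocal form, 1/v = (Km/Vmax)·(1/[S]) + 1/Vmax. The two points give (1/[S], 1/v) = (19.96, 0.2703) and (1.866, 0.1038).
Slope = (0.2703 − 0.1038)/(19.96 − 1.866) = 0.009198; intercept = 0.2703 − 0.009198×19.96 = 0.08668.
Vmax = 1/intercept = 11.5 μM/s; Km = slope × Vmax = 0.009198 × 11.5 = 0.106 µM.

0.106 µM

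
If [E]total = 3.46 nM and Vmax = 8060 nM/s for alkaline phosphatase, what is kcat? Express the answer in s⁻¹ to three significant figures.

kcat = Vmax/[E]total = 8060 nM/s / 3.46 nM = 2330 s⁻¹.

2330 s⁻¹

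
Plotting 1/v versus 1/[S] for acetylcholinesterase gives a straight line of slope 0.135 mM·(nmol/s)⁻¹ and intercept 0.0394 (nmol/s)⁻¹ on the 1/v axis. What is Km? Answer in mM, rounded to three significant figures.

3.43 mM

y-intercept = 1/Vmax ⇒ Vmax = 25.4 nmol/s; slope = Km/Vmax ⇒ Km = slope × Vmax.
Km = 0.135 × 25.4 = 3.43 mM.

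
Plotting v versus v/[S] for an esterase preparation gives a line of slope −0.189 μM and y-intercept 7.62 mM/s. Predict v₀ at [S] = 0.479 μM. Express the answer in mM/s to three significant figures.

In the Eadie–Hofstee form v = Vmax − Km·(v/[S]), the slope is −Km and the intercept is Vmax, so Km = 0.189 μM and Vmax = 7.62 mM/s.
v = 7.62 × 0.479/(0.189 + 0.479) = 5.46 mM/s.

5.46 mM/s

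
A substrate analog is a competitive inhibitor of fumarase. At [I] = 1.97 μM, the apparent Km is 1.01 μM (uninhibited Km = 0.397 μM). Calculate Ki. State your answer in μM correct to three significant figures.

1.28 μM

Competitive: Km,app = α·Km with α = 1 + [I]/Ki.
α = Km,app/Km = 1.01/0.397 = 2.544.
Ki = [I]/(α − 1) = 1.97/1.544 = 1.28 μM.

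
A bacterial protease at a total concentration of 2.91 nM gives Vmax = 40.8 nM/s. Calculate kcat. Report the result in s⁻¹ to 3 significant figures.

kcat = Vmax/[E]total = 40.8 nM/s / 2.91 nM = 14.0 s⁻¹.

14.0 s⁻¹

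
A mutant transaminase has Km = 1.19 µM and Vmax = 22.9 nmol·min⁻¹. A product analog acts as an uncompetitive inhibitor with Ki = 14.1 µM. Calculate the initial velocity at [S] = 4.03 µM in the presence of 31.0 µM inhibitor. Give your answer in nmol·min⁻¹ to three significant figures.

6.55 nmol·min⁻¹

With α = 1 + [I]/Ki = 1 + 31.0/14.1 = 3.199, the uncompetitive rate law is v = (Vmax/α)·[S] / (Km/α + [S]).
v = (22.9/3.199)×4.03 / (1.19/3.199 + 4.03) = 28.85/4.402 = 6.55 nmol·min⁻¹.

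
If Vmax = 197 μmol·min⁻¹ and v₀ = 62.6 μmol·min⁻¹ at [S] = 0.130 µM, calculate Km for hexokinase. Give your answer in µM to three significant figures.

0.279 µM

v/Vmax = 62.6/197 = 0.3178 = [S]/(Km+[S]).
So Km + [S] = [S]/0.3178 = 0.4091 µM, giving Km = 0.4091 − 0.130 = 0.279 µM.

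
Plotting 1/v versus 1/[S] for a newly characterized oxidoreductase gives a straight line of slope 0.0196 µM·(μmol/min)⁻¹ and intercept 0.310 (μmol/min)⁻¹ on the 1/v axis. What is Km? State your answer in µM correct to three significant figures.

0.0632 µM

y-intercept = 1/Vmax ⇒ Vmax = 3.23 μmol/min; slope = Km/Vmax ⇒ Km = slope × Vmax.
Km = 0.0196 × 3.23 = 0.0632 µM.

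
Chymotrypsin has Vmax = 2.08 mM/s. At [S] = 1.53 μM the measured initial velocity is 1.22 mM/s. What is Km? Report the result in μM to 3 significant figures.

1.08 μM

From v = Vmax[S]/(Km+[S]), Km = [S](Vmax − v)/v.
Km = 1.53 × (2.08 − 1.22) / 1.22 = 1.316/1.22 = 1.08 μM.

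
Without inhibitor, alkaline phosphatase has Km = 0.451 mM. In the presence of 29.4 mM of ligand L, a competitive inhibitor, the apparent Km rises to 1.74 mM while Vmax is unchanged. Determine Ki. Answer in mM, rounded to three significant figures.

Competitive: Km,app = α·Km with α = 1 + [I]/Ki.
α = Km,app/Km = 1.74/0.451 = 3.858.
Since α = 1 + [I]/Ki, [I]/Ki = 3.858 − 1 = 2.858 and Ki = 29.4/2.858 = 10.3 mM.

10.3 mM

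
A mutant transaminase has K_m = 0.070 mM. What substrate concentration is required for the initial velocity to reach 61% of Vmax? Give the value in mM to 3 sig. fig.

0.109 mM

v/Vmax = [S]/(Km+[S]) = 0.61, so [S] = Km·0.61/(1 − 0.61) = 0.070 × 1.564.
[S] = 0.109 mM.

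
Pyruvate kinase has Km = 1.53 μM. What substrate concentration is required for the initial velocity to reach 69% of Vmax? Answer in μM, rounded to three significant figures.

v/Vmax = [S]/(Km+[S]) = 0.69, so [S] = Km·0.69/(1 − 0.69) = 1.53 × 2.226.
[S] = 3.41 μM.

3.41 μM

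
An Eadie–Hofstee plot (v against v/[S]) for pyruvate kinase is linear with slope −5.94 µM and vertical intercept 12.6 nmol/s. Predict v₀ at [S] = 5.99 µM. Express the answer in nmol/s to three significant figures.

6.33 nmol/s

In the Eadie–Hofstee form v = Vmax − Km·(v/[S]), the slope is −Km and the intercept is Vmax, so Km = 5.94 µM and Vmax = 12.6 nmol/s.
v = 12.6 × 5.99/(5.94 + 5.99) = 6.33 nmol/s.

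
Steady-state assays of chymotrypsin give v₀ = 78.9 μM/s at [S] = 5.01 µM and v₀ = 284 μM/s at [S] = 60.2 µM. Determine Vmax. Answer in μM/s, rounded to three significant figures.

From v = Vmax[S]/(Km+[S]), each point gives Vmax = v(Km+[S])/[S].
Equating: 78.9(Km+5.01)/5.01 = 284(Km+60.2)/60.2.
15.75·Km + 78.9 = 4.718·Km + 284, so (15.75 − 4.718)·Km = 284 − 78.9.
Km = 205.1/11.03 = 18.6 µM; then Vmax = 78.9(18.6+5.01)/5.01 = 372 μM/s.

372 μM/s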